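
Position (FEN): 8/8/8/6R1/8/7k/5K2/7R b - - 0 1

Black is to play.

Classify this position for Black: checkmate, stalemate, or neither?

checkmate

Black to move; black king on h3.
In check: yes, from the white rook on h1.
King squares — g2: attacked by Kf2; h2: attacked by Rh1; g3: attacked by Kf2; g4: attacked by Rg5; h4: attacked by Rh1.
Legal moves for Black: none.
In check with no legal moves → checkmate.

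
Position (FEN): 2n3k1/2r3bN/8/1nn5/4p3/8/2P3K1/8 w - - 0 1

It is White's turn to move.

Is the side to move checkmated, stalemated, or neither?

White to move; white king on g2.
In check: no.
Legal moves for White: Nf8, Nf6+, Ng5, Kh3, Kg3, Kh2, Kf2, Kh1, Kg1, Kf1, c3, c4.
White has 12 legal moves and is not in check → neither.

neither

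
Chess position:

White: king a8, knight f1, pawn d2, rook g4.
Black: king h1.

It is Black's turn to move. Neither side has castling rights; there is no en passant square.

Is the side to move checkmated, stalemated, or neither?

Black to move; black king on h1.
In check: no.
King squares — g1: attacked by Rg4; g2: attacked by Rg4; h2: attacked by Nf1.
Legal moves for Black: none.
Not in check and no legal moves → stalemate.

stalemate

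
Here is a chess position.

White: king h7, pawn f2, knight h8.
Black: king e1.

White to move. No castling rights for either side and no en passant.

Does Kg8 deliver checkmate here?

no

After Kg8: black king on e1; in check: no.
Black is not in check, so this cannot be checkmate.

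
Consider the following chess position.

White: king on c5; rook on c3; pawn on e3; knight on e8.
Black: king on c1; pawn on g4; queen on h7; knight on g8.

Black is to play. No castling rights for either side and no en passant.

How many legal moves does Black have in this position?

Black to move; king on c1.
In check: yes, from the white rook on c3.
Legal moves: Kd2, Kb2, Kd1, Kb1, Qc2.
Count: 5.

5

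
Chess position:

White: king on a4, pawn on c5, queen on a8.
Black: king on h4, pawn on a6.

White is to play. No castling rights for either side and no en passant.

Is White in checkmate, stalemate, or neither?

White to move; white king on a4.
In check: no.
Legal moves for White include: Qh8+, Qg8, Qf8, Qe8, Qd8+, Qc8, Qb8, Qb7, Qa7, Qc6, Qxa6, Qd5, Qe4+, Qf3, Qg2, Qh1+, Ka5, Kb4, ... (list truncated; more exist).
White has legal moves and is not in check → neither.

neither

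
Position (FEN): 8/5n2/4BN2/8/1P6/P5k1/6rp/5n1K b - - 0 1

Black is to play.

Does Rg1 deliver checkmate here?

yes

After Rg1: white king on h1; in check: yes, from the black rook on g1.
King squares — g1: attacked by Ph2; g2: attacked by Rg1; h2: attacked by Nf1.
White has no legal moves → checkmate.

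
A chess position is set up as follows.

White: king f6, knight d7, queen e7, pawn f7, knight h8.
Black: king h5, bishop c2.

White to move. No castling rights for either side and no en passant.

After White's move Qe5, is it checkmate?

no

After Qe5: black king on h5; in check: yes, from the white queen on e5.
Black has 4 legal replies: Kh6, Kh4, Kg4, Bf5.
In check but a legal move exists → not checkmate.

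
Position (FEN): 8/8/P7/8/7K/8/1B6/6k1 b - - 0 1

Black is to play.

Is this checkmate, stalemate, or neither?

Black to move; black king on g1.
In check: no.
Legal moves for Black: Kh2, Kg2, Kf2, Kh1, Kf1.
Black has 5 legal moves and is not in check → neither.

neither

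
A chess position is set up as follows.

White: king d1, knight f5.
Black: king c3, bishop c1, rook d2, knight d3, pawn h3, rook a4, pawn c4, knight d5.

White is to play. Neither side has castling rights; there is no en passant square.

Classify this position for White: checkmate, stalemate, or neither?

checkmate

White to move; white king on d1.
In check: yes, from the black rook on d2.
King squares — c1: attacked by Nd3; e1: attacked by Nd3; c2: attacked by Rd2; d2: attacked by Bc1; e2: attacked by Rd2.
Legal moves for White: none.
In check with no legal moves → checkmate.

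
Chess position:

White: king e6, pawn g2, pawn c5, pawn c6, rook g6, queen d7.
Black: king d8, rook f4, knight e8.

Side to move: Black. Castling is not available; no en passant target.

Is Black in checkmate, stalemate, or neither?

Black to move; black king on d8.
In check: yes, from the white queen on d7.
King squares — c7: attacked by Qd7; d7: attacked by Pc6; e7: attacked by Ke6; c8: attacked by Qd7; e8: own knight.
Legal moves for Black: none.
In check with no legal moves → checkmate.

checkmate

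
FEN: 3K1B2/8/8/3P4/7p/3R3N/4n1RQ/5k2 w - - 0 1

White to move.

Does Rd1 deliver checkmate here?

After Rd1: black king on f1; in check: yes, from the white rook on d1.
King squares — e1: attacked by Rd1; g1: attacked by Rd1; e2: own knight; f2: attacked by Rg2; g2: attacked by Qh2.
Black has no legal moves → checkmate.

yes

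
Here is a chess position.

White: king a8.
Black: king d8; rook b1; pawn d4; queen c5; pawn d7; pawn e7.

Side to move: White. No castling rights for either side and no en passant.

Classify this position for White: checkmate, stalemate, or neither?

White to move; white king on a8.
In check: no.
King squares — a7: attacked by Qc5; b7: attacked by Rb1; b8: attacked by Rb1.
Legal moves for White: none.
Not in check and no legal moves → stalemate.

stalemate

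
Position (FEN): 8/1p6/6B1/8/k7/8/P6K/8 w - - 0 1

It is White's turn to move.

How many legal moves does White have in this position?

15

White to move; king on h2.
In check: no.
Legal moves: Be8+, Bh7, Bf7, Bh5, Bf5, Be4, Bd3, Bc2+, Bb1, Kh3, Kg3, Kg2, Kh1, Kg1, a3.
Count: 15.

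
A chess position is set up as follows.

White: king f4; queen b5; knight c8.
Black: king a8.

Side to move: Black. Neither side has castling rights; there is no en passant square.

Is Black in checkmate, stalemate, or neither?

Black to move; black king on a8.
In check: no.
King squares — a7: attacked by Nc8; b7: attacked by Qb5; b8: attacked by Qb5.
Legal moves for Black: none.
Not in check and no legal moves → stalemate.

stalemate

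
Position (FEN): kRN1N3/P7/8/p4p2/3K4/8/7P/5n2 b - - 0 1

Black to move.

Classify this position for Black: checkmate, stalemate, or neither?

checkmate

Black to move; black king on a8.
In check: yes, from the white rook on b8.
King squares — a7: attacked by Nc8; b7: attacked by Rb8; b8: attacked by Pa7.
Legal moves for Black: none.
In check with no legal moves → checkmate.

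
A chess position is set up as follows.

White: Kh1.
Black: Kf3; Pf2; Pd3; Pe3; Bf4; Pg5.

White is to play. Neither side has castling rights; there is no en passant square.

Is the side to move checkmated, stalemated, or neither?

stalemate

White to move; white king on h1.
In check: no.
King squares — g1: attacked by Pf2; g2: attacked by Kf3; h2: attacked by Bf4.
Legal moves for White: none.
Not in check and no legal moves → stalemate.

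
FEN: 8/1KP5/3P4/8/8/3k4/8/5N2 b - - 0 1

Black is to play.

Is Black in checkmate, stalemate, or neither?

Black to move; black king on d3.
In check: no.
Legal moves for Black: Ke4, Kd4, Kc4, Kc3, Ke2, Kc2.
Black has 6 legal moves and is not in check → neither.

neither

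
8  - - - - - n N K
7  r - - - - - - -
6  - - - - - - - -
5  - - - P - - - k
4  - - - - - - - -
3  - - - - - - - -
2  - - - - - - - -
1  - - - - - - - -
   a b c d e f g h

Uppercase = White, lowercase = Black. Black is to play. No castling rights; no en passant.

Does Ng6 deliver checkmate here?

After Ng6: white king on h8; in check: yes, from the black knight on g6.
King squares — g7: attacked by Ra7; h7: attacked by Ra7; g8: own knight.
White has no legal moves → checkmate.

yes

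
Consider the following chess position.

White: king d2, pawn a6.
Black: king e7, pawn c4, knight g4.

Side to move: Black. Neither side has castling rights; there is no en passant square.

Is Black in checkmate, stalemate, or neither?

neither

Black to move; black king on e7.
In check: no.
Legal moves for Black: Kf8, Ke8, Kd8, Kf7, Kd7, Kf6, Ke6, Kd6, Nh6, Nf6, Ne5, Ne3, Nh2, Nf2, c3+.
Black has 15 legal moves and is not in check → neither.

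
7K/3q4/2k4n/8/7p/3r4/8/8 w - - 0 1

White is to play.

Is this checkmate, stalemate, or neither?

White to move; white king on h8.
In check: no.
King squares — g7: attacked by Qd7; h7: attacked by Qd7; g8: attacked by Nh6.
Legal moves for White: none.
Not in check and no legal moves → stalemate.

stalemate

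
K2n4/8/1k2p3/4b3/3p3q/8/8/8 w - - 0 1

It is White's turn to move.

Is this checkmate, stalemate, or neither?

stalemate

White to move; white king on a8.
In check: no.
King squares — a7: attacked by Kb6; b7: attacked by Kb6; b8: attacked by Be5.
Legal moves for White: none.
Not in check and no legal moves → stalemate.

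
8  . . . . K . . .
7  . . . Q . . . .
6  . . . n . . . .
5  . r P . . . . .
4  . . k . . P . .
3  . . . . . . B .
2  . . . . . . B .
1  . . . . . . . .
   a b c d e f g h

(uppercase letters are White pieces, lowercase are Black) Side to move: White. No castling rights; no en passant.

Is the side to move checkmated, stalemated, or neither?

neither

White to move; white king on e8.
In check: yes, from the black knight on d6.
King squares — d7: own queen; e7: available; f7: attacked by Nd6; d8: available; f8: available.
Legal moves for White: Kf8, Kd8, Ke7, Qxd6, cxd6.
White is in check but has 5 legal moves → neither.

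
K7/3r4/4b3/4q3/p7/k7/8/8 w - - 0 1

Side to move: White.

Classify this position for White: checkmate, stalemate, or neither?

White to move; white king on a8.
In check: no.
King squares — a7: attacked by Rd7; b7: attacked by Rd7; b8: attacked by Qe5.
Legal moves for White: none.
Not in check and no legal moves → stalemate.

stalemate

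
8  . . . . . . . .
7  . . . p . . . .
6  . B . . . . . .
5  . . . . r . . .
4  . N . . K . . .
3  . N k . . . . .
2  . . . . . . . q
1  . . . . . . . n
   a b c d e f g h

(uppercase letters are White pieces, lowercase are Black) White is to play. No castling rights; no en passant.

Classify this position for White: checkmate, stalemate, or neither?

White to move; white king on e4.
In check: yes, from the black rook on e5.
Legal moves for White: Kf3.
White is in check but has 1 legal move → neither.

neither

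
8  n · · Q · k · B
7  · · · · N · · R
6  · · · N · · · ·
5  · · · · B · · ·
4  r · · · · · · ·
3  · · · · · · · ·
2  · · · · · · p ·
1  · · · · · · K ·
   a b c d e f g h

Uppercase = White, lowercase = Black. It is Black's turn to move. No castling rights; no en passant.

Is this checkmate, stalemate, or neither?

Black to move; black king on f8.
In check: yes, from the white queen on d8.
King squares — e7: attacked by Rh7; f7: attacked by Nd6; g7: attacked by Be5; e8: attacked by Nd6; g8: attacked by Ne7.
Legal moves for Black: none.
In check with no legal moves → checkmate.

checkmate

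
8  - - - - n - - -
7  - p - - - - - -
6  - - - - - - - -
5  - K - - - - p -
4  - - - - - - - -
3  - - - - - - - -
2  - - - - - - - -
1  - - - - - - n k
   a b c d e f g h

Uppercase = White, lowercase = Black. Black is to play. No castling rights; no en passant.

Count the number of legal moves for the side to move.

11

Black to move; king on h1.
In check: no.
Legal moves: Ng7, Nc7+, Nf6, Nd6+, Kh2, Kg2, Nh3, Nf3, Ne2, b6, g4.
Count: 11.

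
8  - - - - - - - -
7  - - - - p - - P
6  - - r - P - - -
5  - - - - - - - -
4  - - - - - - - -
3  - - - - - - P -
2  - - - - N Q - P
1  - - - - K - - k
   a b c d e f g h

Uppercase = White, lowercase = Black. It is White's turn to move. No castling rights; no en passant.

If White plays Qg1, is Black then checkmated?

After Qg1: black king on h1; in check: yes, from the white queen on g1.
King squares — g1: attacked by Ne2; g2: attacked by Qg1; h2: attacked by Qg1.
Black has no legal moves → checkmate.

yes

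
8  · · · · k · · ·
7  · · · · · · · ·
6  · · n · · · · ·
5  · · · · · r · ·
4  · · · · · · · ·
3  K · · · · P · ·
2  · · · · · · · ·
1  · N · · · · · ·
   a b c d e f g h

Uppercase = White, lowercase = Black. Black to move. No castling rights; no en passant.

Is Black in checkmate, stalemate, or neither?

neither

Black to move; black king on e8.
In check: no.
Legal moves for Black include: Kf8, Kd8, Kf7, Ke7, Kd7, Nd8, Nb8, Ne7, Na7, Ne5, Na5, Nd4, Nb4, Rf8, Rf7, Rf6, Rh5, Rg5, ... (list truncated; more exist).
Black has legal moves and is not in check → neither.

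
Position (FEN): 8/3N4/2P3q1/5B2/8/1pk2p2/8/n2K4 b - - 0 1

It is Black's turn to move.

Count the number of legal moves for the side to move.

24

Black to move; king on c3.
In check: no.
Legal moves: Qg8, Qe8, Qh7, Qg7, Qf7, Qh6, Qf6, Qe6, Qd6+, Qxc6, Qh5, Qg5, Qxf5, Qg4, Qg3, Qg2, Qg1#, Kd4, Kc4, Kb4, Kb2, Nc2, f2, b2.
Count: 24.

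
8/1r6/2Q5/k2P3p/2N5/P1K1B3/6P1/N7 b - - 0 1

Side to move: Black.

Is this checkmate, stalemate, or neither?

checkmate

Black to move; black king on a5.
In check: yes, from the white knight on c4.
King squares — a4: attacked by Qc6; b4: attacked by Pa3; b5: attacked by Qc6; a6: attacked by Qc6; b6: attacked by Be3.
Legal moves for Black: none.
In check with no legal moves → checkmate.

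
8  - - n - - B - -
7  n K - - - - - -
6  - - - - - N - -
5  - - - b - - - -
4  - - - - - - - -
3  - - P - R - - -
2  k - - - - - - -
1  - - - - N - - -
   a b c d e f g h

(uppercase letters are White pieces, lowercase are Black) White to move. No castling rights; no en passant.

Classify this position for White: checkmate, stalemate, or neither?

White to move; white king on b7.
In check: yes, from the black bishop on d5.
Legal moves for White: Kb8, Kc7, Ka6, Nxd5.
White is in check but has 4 legal moves → neither.

neither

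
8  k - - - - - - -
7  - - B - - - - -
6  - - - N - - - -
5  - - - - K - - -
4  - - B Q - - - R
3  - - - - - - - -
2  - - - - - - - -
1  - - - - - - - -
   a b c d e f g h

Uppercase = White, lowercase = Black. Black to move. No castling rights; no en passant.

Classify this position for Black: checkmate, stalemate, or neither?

stalemate

Black to move; black king on a8.
In check: no.
King squares — a7: attacked by Qd4; b7: attacked by Nd6; b8: attacked by Bc7.
Legal moves for Black: none.
Not in check and no legal moves → stalemate.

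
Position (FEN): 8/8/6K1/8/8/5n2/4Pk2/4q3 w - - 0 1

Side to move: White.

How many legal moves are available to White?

White to move; king on g6.
In check: no.
Legal moves: Kh7, Kg7, Kf7, Kh6, Kf6, Kh5, Kf5, exf3, e3, e4.
Count: 10.

10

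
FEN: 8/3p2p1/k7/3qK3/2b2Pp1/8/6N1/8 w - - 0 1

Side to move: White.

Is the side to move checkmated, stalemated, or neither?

White to move; white king on e5.
In check: yes, from the black queen on d5.
King squares — d4: attacked by Qd5; e4: attacked by Qd5; f4: own pawn; d5: attacked by Bc4; f5: attacked by Qd5; d6: attacked by Qd5; e6: attacked by Qd5; f6: attacked by Pg7.
Legal moves for White: none.
In check with no legal moves → checkmate.

checkmate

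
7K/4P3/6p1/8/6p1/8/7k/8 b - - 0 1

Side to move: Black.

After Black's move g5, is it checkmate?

After g5: white king on h8; in check: no.
White is not in check, so this cannot be checkmate.

no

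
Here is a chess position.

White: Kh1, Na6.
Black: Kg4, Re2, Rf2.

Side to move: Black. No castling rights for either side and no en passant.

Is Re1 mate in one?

yes

After Re1: white king on h1; in check: yes, from the black rook on e1.
King squares — g1: attacked by Re1; g2: attacked by Rf2; h2: attacked by Rf2.
White has no legal moves → checkmate.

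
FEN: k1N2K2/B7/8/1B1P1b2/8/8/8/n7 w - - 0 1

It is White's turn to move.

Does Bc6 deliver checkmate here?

yes

After Bc6: black king on a8; in check: yes, from the white bishop on c6.
King squares — a7: attacked by Nc8; b7: attacked by Bc6; b8: attacked by Ba7.
Black has no legal moves → checkmate.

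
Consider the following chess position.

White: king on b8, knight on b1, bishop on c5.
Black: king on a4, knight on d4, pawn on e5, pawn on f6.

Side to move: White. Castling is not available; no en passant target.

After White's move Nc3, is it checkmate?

no

After Nc3: black king on a4; in check: yes, from the white knight on c3.
Black has 2 legal replies: Ka5, Kb3.
In check but a legal move exists → not checkmate.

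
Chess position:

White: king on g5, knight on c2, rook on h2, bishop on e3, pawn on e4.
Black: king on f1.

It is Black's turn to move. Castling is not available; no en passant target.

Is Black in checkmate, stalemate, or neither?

Black to move; black king on f1.
In check: no.
King squares — e1: attacked by Nc2; g1: attacked by Be3; e2: attacked by Rh2; f2: attacked by Rh2; g2: attacked by Rh2.
Legal moves for Black: none.
Not in check and no legal moves → stalemate.

stalemate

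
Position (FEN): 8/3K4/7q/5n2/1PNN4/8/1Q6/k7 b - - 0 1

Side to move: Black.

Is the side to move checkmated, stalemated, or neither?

Black to move; black king on a1.
In check: yes, from the white queen on b2.
King squares — b1: attacked by Qb2; a2: attacked by Qb2; b2: attacked by Nc4.
Legal moves for Black: none.
In check with no legal moves → checkmate.

checkmate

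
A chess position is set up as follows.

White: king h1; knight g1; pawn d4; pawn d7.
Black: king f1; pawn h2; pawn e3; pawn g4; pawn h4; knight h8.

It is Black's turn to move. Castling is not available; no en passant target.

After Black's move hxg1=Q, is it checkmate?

yes

After hxg1=Q: white king on h1; in check: yes, from the black queen on g1.
King squares — g1: attacked by Kf1; g2: attacked by Kf1; h2: attacked by Qg1.
White has no legal moves → checkmate.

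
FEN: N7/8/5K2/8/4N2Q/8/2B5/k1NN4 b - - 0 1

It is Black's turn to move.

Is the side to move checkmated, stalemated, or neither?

Black to move; black king on a1.
In check: no.
King squares — b1: attacked by Bc2; a2: attacked by Nc1; b2: attacked by Nd1.
Legal moves for Black: none.
Not in check and no legal moves → stalemate.

stalemate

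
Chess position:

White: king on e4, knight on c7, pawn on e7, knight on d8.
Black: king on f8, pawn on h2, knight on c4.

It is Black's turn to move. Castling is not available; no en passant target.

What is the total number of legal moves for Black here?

3

Black to move; king on f8.
In check: yes, from the white pawn on e7.
Legal moves: Kg8, Kg7, Kxe7.
Count: 3.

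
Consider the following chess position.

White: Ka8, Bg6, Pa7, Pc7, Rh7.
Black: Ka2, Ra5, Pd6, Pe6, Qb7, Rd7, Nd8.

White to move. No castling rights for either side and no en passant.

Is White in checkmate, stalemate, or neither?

checkmate

White to move; white king on a8.
In check: yes, from the black queen on b7.
King squares — a7: own pawn; b7: attacked by Nd8; b8: attacked by Qb7.
Legal moves for White: none.
In check with no legal moves → checkmate.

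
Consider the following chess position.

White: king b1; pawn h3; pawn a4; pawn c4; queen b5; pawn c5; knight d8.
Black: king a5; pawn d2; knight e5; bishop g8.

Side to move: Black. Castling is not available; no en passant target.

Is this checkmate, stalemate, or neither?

Black to move; black king on a5.
In check: yes, from the white queen on b5.
King squares — a4: attacked by Qb5; b4: attacked by Qb5; b5: attacked by Pa4; a6: attacked by Qb5; b6: attacked by Qb5.
Legal moves for Black: none.
In check with no legal moves → checkmate.

checkmate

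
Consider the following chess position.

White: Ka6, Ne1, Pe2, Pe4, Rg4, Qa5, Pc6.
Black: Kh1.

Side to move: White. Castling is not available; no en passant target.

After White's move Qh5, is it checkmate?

After Qh5: black king on h1; in check: yes, from the white queen on h5.
King squares — g1: attacked by Rg4; g2: attacked by Ne1; h2: attacked by Qh5.
Black has no legal moves → checkmate.

yes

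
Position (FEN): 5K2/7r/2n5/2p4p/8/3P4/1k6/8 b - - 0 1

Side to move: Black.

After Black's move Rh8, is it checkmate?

no

After Rh8: white king on f8; in check: yes, from the black rook on h8.
White has 2 legal replies: Kg7, Kf7.
In check but a legal move exists → not checkmate.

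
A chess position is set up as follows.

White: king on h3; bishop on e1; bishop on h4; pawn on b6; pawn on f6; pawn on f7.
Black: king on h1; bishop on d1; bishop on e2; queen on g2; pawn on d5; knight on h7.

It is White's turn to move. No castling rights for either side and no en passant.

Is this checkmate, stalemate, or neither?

checkmate

White to move; white king on h3.
In check: yes, from the black queen on g2.
King squares — g2: attacked by Kh1; h2: attacked by Kh1; g3: attacked by Qg2; g4: attacked by Be2; h4: own bishop.
Legal moves for White: none.
In check with no legal moves → checkmate.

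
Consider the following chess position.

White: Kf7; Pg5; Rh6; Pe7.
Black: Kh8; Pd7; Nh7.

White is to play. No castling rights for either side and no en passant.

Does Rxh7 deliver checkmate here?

no

After Rxh7: black king on h8; in check: yes, from the white rook on h7.
Black has 1 legal reply: Kxh7.
In check but a legal move exists → not checkmate.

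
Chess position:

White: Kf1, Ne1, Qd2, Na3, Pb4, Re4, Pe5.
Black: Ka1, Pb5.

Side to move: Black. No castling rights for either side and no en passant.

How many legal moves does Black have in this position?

Black to move; king on a1.
In check: no.
Legal moves: none.
Count: 0.

0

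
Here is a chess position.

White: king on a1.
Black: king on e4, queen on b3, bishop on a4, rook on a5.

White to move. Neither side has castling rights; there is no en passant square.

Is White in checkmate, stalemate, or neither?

stalemate

White to move; white king on a1.
In check: no.
King squares — b1: attacked by Qb3; a2: attacked by Qb3; b2: attacked by Qb3.
Legal moves for White: none.
Not in check and no legal moves → stalemate.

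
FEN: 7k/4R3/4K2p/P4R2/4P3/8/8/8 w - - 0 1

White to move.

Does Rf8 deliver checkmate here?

After Rf8: black king on h8; in check: yes, from the white rook on f8.
King squares — g7: attacked by Re7; h7: attacked by Re7; g8: attacked by Rf8.
Black has no legal moves → checkmate.

yes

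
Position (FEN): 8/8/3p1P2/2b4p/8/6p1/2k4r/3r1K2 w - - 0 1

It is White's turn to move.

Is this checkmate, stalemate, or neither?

White to move; white king on f1.
In check: yes, from the black rook on d1.
King squares — e1: attacked by Rd1; g1: attacked by Rd1; e2: attacked by Rh2; f2: attacked by Rh2; g2: attacked by Rh2.
Legal moves for White: none.
In check with no legal moves → checkmate.

checkmate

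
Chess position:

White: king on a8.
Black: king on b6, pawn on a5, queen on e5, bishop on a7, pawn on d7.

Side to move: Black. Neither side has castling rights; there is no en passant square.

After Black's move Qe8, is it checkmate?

After Qe8: white king on a8; in check: yes, from the black queen on e8.
King squares — a7: attacked by Kb6; b7: attacked by Kb6; b8: attacked by Ba7.
White has no legal moves → checkmate.

yes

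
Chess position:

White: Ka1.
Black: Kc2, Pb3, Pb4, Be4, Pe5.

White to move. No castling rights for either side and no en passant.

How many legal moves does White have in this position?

0

White to move; king on a1.
In check: no.
Legal moves: none.
Count: 0.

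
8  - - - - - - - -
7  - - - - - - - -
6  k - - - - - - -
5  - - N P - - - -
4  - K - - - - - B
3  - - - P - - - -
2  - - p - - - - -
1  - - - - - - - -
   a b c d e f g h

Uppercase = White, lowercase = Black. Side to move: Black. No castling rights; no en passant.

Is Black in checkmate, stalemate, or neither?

Black to move; black king on a6.
In check: yes, from the white knight on c5.
Legal moves for Black: Ka7, Kb6.
Black is in check but has 2 legal moves → neither.

neither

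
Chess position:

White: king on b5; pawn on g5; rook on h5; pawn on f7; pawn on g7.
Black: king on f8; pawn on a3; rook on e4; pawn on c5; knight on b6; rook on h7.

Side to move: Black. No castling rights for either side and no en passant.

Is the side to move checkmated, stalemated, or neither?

Black to move; black king on f8.
In check: yes, from the white pawn on g7.
King squares — e7: available; f7: available; g7: available; e8: attacked by Pf7; g8: attacked by Pf7.
Legal moves for Black: Kxg7, Kxf7, Ke7, Rxg7.
Black is in check but has 4 legal moves → neither.

neither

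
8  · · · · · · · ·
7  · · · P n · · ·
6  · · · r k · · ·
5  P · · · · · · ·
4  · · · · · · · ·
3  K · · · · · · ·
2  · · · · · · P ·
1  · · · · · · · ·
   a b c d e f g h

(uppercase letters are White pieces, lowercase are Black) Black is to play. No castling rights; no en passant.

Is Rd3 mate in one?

no

After Rd3: white king on a3; in check: yes, from the black rook on d3.
White has 4 legal replies: Kb4, Ka4, Kb2, Ka2.
In check but a legal move exists → not checkmate.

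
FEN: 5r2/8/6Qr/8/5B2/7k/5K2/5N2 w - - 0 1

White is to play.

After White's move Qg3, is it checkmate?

After Qg3: black king on h3; in check: yes, from the white queen on g3.
King squares — g2: attacked by Kf2; h2: attacked by Nf1; g3: attacked by Nf1; g4: attacked by Qg3; h4: attacked by Qg3.
Black has no legal moves → checkmate.

yes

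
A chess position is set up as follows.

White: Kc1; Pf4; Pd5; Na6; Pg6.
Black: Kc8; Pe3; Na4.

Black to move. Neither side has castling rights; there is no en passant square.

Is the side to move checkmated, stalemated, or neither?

Black to move; black king on c8.
In check: no.
Legal moves for Black: Kd8, Kd7, Kb7, Nb6, Nc5, Nc3, Nb2, e2.
Black has 8 legal moves and is not in check → neither.

neither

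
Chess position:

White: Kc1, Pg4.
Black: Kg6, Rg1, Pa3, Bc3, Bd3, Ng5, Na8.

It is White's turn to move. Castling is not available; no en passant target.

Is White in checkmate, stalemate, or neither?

White to move; white king on c1.
In check: yes, from the black rook on g1.
King squares — b1: attacked by Rg1; d1: attacked by Rg1; b2: attacked by Pa3; c2: attacked by Bd3; d2: attacked by Bc3.
Legal moves for White: none.
In check with no legal moves → checkmate.

checkmate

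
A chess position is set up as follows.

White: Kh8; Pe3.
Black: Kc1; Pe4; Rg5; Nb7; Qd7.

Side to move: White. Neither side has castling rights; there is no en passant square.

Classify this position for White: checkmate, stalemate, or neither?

White to move; white king on h8.
In check: no.
King squares — g7: attacked by Rg5; h7: attacked by Qd7; g8: attacked by Rg5.
Legal moves for White: none.
Not in check and no legal moves → stalemate.

stalemate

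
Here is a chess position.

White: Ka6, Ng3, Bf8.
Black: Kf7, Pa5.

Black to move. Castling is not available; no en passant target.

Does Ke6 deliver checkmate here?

After Ke6: white king on a6; in check: no.
White is not in check, so this cannot be checkmate.

no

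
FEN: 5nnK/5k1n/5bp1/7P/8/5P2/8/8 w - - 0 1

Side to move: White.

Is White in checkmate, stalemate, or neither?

checkmate

White to move; white king on h8.
In check: yes, from the black bishop on f6.
King squares — g7: attacked by Bf6; h7: attacked by Nf8; g8: attacked by Kf7.
Legal moves for White: none.
In check with no legal moves → checkmate.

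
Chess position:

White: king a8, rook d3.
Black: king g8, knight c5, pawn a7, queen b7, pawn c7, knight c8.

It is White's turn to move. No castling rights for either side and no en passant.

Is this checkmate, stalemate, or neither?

checkmate

White to move; white king on a8.
In check: yes, from the black queen on b7.
King squares — a7: attacked by Qb7; b7: attacked by Nc5; b8: attacked by Qb7.
Legal moves for White: none.
In check with no legal moves → checkmate.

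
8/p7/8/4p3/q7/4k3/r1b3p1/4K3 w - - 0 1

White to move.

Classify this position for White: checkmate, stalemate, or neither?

White to move; white king on e1.
In check: no.
King squares — d1: attacked by Bc2; f1: attacked by Pg2; d2: attacked by Ke3; e2: attacked by Ke3; f2: attacked by Ke3.
Legal moves for White: none.
Not in check and no legal moves → stalemate.

stalemate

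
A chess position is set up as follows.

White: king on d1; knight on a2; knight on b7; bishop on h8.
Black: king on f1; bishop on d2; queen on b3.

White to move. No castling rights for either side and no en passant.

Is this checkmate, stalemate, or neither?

White to move; white king on d1.
In check: yes, from the black queen on b3.
King squares — c1: attacked by Bd2; e1: attacked by Kf1; c2: attacked by Qb3; d2: available; e2: attacked by Kf1.
Legal moves for White: Kxd2.
White is in check but has 1 legal move → neither.

neither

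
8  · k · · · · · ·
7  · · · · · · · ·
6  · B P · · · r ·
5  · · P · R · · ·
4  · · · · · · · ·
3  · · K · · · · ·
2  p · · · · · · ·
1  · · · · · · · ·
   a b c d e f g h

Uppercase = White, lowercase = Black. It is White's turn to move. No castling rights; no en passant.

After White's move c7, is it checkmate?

After c7: black king on b8; in check: yes, from the white pawn on c7.
Black has 3 legal replies: Kc8, Ka8, Kb7.
In check but a legal move exists → not checkmate.

no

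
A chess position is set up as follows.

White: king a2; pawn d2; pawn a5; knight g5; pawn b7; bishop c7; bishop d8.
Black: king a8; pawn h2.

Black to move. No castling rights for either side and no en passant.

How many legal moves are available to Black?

2

Black to move; king on a8.
In check: yes, from the white pawn on b7.
Legal moves: Kxb7, Ka7.
Count: 2.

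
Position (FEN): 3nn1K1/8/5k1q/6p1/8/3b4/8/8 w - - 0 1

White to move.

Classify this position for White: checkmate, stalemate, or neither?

stalemate

White to move; white king on g8.
In check: no.
King squares — f7: attacked by Kf6; g7: attacked by Kf6; h7: attacked by Bd3; f8: attacked by Qh6; h8: attacked by Qh6.
Legal moves for White: none.
Not in check and no legal moves → stalemate.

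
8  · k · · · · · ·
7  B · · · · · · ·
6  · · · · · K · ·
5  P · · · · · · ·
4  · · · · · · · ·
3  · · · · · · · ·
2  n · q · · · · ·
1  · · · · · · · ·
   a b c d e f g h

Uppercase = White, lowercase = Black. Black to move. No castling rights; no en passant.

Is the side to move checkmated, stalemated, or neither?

Black to move; black king on b8.
In check: yes, from the white bishop on a7.
Legal moves for Black: Kc8, Ka8, Kc7, Kb7, Kxa7.
Black is in check but has 5 legal moves → neither.

neither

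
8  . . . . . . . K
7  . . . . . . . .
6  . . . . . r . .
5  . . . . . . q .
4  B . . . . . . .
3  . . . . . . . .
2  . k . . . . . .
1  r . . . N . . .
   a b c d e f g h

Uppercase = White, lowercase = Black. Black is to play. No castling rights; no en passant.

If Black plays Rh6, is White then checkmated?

After Rh6: white king on h8; in check: yes, from the black rook on h6.
King squares — g7: attacked by Qg5; h7: attacked by Rh6; g8: attacked by Qg5.
White has no legal moves → checkmate.

yes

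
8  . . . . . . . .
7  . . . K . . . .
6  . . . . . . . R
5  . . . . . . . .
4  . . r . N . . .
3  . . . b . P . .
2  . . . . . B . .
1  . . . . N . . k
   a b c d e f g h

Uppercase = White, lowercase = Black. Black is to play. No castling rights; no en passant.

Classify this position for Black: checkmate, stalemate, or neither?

Black to move; black king on h1.
In check: yes, from the white rook on h6.
King squares — g1: attacked by Bf2; g2: attacked by Ne1; h2: attacked by Rh6.
Legal moves for Black: none.
In check with no legal moves → checkmate.

checkmate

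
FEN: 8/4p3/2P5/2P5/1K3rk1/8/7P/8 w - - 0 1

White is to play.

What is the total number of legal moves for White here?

White to move; king on b4.
In check: yes, from the black rook on f4.
Legal moves: Kb5, Ka5, Kc3, Kb3, Ka3.
Count: 5.

5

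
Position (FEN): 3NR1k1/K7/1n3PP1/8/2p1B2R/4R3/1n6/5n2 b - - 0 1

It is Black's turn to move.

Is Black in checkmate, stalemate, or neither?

checkmate

Black to move; black king on g8.
In check: yes, from the white rook on e8.
King squares — f7: attacked by Pg6; g7: attacked by Pf6; h7: attacked by Rh4; f8: attacked by Re8; h8: attacked by Rh4.
Legal moves for Black: none.
In check with no legal moves → checkmate.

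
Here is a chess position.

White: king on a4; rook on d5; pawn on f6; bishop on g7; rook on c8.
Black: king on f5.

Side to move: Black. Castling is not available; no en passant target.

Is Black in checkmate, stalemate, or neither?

Black to move; black king on f5.
In check: yes, from the white rook on d5.
King squares — e4: available; f4: available; g4: available; e5: attacked by Rd5; g5: attacked by Rd5; e6: available; f6: attacked by Bg7; g6: available.
Legal moves for Black: Kg6, Ke6, Kg4, Kf4, Ke4.
Black is in check but has 5 legal moves → neither.

neither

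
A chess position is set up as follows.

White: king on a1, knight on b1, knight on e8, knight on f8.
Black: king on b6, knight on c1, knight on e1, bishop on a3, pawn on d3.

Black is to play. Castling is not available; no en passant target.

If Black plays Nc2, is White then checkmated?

After Nc2: white king on a1; in check: yes, from the black knight on c2.
King squares — b1: own knight; a2: attacked by Nc1; b2: attacked by Ba3.
White has no legal moves → checkmate.

yes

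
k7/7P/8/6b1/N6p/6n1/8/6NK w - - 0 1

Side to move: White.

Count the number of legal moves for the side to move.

White to move; king on h1.
In check: yes, from the black knight on g3.
Legal moves: Kh2, Kg2.
Count: 2.

2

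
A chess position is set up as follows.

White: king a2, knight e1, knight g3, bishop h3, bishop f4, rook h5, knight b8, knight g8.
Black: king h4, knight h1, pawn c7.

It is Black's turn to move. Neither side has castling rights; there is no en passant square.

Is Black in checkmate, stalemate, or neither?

checkmate

Black to move; black king on h4.
In check: yes, from the white rook on h5.
King squares — g3: attacked by Bf4; h3: attacked by Rh5; g4: attacked by Bh3; g5: attacked by Bf4; h5: attacked by Ng3.
Legal moves for Black: none.
In check with no legal moves → checkmate.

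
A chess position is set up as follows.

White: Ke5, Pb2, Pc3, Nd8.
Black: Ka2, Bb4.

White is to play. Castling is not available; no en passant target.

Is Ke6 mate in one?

After Ke6: black king on a2; in check: no.
Black is not in check, so this cannot be checkmate.

no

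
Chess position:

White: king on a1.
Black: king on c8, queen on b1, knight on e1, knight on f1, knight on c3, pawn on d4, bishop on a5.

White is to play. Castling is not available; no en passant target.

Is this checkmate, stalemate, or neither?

White to move; white king on a1.
In check: yes, from the black queen on b1.
King squares — b1: attacked by Nc3; a2: attacked by Qb1; b2: attacked by Qb1.
Legal moves for White: none.
In check with no legal moves → checkmate.

checkmate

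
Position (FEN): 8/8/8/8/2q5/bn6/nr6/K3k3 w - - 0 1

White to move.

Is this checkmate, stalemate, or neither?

White to move; white king on a1.
In check: yes, from the black knight on b3.
King squares — b1: attacked by Rb2; a2: attacked by Rb2; b2: attacked by Ba3.
Legal moves for White: none.
In check with no legal moves → checkmate.

checkmate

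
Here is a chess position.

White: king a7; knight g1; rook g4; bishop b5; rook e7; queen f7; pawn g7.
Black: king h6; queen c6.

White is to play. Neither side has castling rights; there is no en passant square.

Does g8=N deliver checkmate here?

After g8=N: black king on h6; in check: yes, from the white knight on g8.
King squares — g5: attacked by Rg4; h5: attacked by Qf7; g6: attacked by Rg4; g7: attacked by Rg4; h7: attacked by Qf7.
Black has no legal moves → checkmate.

yes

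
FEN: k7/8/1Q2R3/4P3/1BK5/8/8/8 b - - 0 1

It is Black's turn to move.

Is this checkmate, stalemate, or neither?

Black to move; black king on a8.
In check: no.
King squares — a7: attacked by Qb6; b7: attacked by Qb6; b8: attacked by Qb6.
Legal moves for Black: none.
Not in check and no legal moves → stalemate.

stalemate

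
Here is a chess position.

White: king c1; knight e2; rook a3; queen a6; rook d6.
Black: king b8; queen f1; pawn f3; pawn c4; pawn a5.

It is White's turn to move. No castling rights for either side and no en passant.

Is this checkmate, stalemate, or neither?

White to move; white king on c1.
In check: yes, from the black queen on f1.
King squares — b1: attacked by Qf1; d1: attacked by Qf1; b2: available; c2: available; d2: available.
Legal moves for White: Kd2, Kc2, Kb2, Rd1.
White is in check but has 4 legal moves → neither.

neither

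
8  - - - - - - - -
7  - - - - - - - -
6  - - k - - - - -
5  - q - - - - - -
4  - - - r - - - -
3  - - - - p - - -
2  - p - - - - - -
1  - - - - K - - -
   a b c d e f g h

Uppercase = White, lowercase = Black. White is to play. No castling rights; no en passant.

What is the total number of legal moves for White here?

White to move; king on e1.
In check: no.
Legal moves: none.
Count: 0.

0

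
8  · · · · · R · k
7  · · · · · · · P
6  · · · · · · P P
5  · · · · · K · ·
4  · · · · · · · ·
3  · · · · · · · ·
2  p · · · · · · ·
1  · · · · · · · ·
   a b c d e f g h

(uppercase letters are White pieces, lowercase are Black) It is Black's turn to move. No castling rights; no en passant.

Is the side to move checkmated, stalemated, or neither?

Black to move; black king on h8.
In check: yes, from the white rook on f8.
King squares — g7: attacked by Ph6; h7: attacked by Pg6; g8: attacked by Ph7.
Legal moves for Black: none.
In check with no legal moves → checkmate.

checkmate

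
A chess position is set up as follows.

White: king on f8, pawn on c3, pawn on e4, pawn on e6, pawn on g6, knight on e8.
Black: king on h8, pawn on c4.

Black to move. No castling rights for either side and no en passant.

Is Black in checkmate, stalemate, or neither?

Black to move; black king on h8.
In check: no.
King squares — g7: attacked by Ne8; h7: attacked by Pg6; g8: attacked by Kf8.
Legal moves for Black: none.
Not in check and no legal moves → stalemate.

stalemate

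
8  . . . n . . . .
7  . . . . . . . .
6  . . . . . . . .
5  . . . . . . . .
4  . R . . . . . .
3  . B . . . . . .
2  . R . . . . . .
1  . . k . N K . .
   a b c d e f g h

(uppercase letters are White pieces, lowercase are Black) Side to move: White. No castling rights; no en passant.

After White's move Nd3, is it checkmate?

After Nd3: black king on c1; in check: yes, from the white knight on d3.
King squares — b1: attacked by Rb2; d1: attacked by Bb3; b2: attacked by Nd3; c2: attacked by Rb2; d2: attacked by Rb2.
Black has no legal moves → checkmate.

yes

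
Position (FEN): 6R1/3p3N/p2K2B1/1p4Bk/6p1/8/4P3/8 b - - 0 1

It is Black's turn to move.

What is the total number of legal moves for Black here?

Black to move; king on h5.
In check: yes, from the white bishop on g6.
Legal moves: none.
Count: 0.

0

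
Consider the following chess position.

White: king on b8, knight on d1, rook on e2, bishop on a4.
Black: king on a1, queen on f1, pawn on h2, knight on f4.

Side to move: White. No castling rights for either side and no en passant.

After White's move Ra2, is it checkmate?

no

After Ra2: black king on a1; in check: yes, from the white rook on a2.
Black has 2 legal replies: Kxa2, Kb1.
In check but a legal move exists → not checkmate.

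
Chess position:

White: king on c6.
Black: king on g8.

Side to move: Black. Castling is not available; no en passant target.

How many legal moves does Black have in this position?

Black to move; king on g8.
In check: no.
Legal moves: Kh8, Kf8, Kh7, Kg7, Kf7.
Count: 5.

5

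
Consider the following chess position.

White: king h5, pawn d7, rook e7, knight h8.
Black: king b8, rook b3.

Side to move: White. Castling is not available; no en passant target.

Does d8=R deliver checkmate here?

After d8=R: black king on b8; in check: yes, from the white rook on d8.
King squares — a7: attacked by Re7; b7: attacked by Re7; c7: attacked by Re7; a8: attacked by Rd8; c8: attacked by Rd8.
Black has no legal moves → checkmate.

yes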